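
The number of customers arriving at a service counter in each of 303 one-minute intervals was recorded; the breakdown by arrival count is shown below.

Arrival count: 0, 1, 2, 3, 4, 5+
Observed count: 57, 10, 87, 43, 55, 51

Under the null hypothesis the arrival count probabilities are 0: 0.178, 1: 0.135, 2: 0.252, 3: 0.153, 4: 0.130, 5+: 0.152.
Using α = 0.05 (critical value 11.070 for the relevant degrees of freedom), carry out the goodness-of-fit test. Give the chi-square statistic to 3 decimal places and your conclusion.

31.968; reject

Expected counts E_i = n·p_i: 303×0.178 = 53.934, 303×0.135 = 40.905, 303×0.252 = 76.356, 303×0.153 = 46.359, 303×0.130 = 39.39, 303×0.152 = 46.056.
χ² = (57−53.934)²/53.934 + (10−40.905)²/40.905 + (87−76.356)²/76.356 + (43−46.359)²/46.359 + (55−39.39)²/39.39 + (51−46.056)²/46.056
   = 0.1743 + 23.3497 + 1.4838 + 0.2434 + 6.1861 + 0.5307
Sum = 31.968
df = 5. Since 31.968 > 11.070, we reject H₀.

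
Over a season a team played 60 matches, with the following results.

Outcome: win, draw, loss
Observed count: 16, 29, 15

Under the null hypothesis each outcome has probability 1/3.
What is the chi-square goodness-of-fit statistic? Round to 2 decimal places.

6.10

Expected count for each of the 3 categories: 60/3 = 20.
win: (16 − 20)²/20 = 16/20 = 0.800
draw: (29 − 20)²/20 = 81/20 = 4.050
loss: (15 − 20)²/20 = 25/20 = 1.250
Sum = 6.10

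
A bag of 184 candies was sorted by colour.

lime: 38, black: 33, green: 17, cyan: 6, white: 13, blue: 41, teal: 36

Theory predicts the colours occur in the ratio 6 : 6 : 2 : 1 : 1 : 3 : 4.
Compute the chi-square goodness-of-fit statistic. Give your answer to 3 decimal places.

Ratio total = 23. Expected counts: 184×6/23 = 48, 184×6/23 = 48, 184×2/23 = 16, 184×1/23 = 8, 184×1/23 = 8, 184×3/23 = 24, 184×4/23 = 32.
cat         O        E   (O−E)²/E
lime       38       48     2.0833
black      33       48     4.6875
green      17       16     0.0625
cyan        6        8     0.5000
white      13        8     3.1250
blue       41       24    12.0417
teal       36       32     0.5000
Sum = 23.000

23.000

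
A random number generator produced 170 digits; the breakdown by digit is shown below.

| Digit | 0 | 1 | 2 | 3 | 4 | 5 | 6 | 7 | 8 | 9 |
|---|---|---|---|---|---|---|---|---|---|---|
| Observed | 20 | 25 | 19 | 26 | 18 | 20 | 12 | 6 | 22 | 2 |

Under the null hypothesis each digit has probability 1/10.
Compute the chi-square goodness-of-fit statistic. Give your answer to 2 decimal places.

33.18

Expected count for each of the 10 categories: 170/10 = 17.
0: (20 − 17)²/17 = 9/17 = 0.529
1: (25 − 17)²/17 = 64/17 = 3.765
2: (19 − 17)²/17 = 4/17 = 0.235
3: (26 − 17)²/17 = 81/17 = 4.765
4: (18 − 17)²/17 = 1/17 = 0.059
5: (20 − 17)²/17 = 9/17 = 0.529
6: (12 − 17)²/17 = 25/17 = 1.471
7: (6 − 17)²/17 = 121/17 = 7.118
8: (22 − 17)²/17 = 25/17 = 1.471
9: (2 − 17)²/17 = 225/17 = 13.235
Sum = 33.18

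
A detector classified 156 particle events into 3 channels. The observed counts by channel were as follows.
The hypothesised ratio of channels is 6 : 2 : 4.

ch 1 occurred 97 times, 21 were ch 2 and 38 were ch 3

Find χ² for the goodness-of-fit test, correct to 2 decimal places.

Ratio total = 12. Expected counts: 156×6/12 = 78, 156×2/12 = 26, 156×4/12 = 52.
ch 1: (97 − 78)²/78 = 361/78 = 4.628
ch 2: (21 − 26)²/26 = 25/26 = 0.962
ch 3: (38 − 52)²/52 = 196/52 = 3.769
Sum = 9.36

9.36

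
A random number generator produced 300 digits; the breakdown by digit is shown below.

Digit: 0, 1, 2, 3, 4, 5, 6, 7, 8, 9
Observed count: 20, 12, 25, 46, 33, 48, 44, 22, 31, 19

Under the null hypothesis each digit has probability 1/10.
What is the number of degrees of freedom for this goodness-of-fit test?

There are k = 10 categories and no parameters were estimated from the data, so df = 10 − 1 = 9.

9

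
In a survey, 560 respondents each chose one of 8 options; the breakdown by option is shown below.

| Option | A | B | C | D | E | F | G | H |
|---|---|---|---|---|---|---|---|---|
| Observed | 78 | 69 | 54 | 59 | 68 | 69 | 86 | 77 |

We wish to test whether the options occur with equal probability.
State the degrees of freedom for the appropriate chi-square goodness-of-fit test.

7

There are k = 8 categories and no parameters were estimated from the data, so df = 8 − 1 = 7.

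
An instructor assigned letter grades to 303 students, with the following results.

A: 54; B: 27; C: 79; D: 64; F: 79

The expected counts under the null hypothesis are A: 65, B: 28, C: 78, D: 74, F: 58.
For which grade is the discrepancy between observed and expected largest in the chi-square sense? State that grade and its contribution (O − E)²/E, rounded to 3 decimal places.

A: (54 − 65)²/65 = 121/65 = 1.8615
B: (27 − 28)²/28 = 1/28 = 0.0357
C: (79 − 78)²/78 = 1/78 = 0.0128
D: (64 − 74)²/74 = 100/74 = 1.3514
F: (79 − 58)²/58 = 441/58 = 7.6034
The largest term is for F: 7.603.

F, 7.603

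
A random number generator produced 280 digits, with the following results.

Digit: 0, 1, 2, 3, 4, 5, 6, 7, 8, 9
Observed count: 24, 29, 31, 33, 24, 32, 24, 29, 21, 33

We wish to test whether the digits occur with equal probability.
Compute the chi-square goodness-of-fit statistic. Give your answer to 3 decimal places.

Expected count for each of the 10 categories: 280/10 = 28.
cat         O        E   (O−E)²/E
0          24       28     0.5714
1          29       28     0.0357
2          31       28     0.3214
3          33       28     0.8929
4          24       28     0.5714
5          32       28     0.5714
6          24       28     0.5714
7          29       28     0.0357
8          21       28     1.7500
9          33       28     0.8929
Sum = 6.214

6.214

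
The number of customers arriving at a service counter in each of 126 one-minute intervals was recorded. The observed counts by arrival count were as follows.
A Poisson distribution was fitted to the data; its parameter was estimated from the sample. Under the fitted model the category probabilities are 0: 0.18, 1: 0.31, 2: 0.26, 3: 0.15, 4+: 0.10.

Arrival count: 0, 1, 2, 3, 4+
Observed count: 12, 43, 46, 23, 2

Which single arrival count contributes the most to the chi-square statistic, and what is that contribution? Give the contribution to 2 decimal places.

Expected counts E_i = n·p_i: 126×0.18 = 22.68, 126×0.31 = 39.06, 126×0.26 = 32.76, 126×0.15 = 18.9, 126×0.10 = 12.6.
cat         O        E   (O−E)²/E
0          12    22.68      5.029
1          43    39.06      0.397
2          46    32.76      5.351
3          23     18.9      0.889
4+          2     12.6      8.917
The largest term is for 4+: 8.92.

4+, 8.92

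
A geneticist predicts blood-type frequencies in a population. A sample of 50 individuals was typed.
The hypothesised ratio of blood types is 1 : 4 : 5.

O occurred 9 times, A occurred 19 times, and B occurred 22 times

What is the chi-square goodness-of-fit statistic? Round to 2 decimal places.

Ratio total = 10. Expected counts: 50×1/10 = 5, 50×4/10 = 20, 50×5/10 = 25.
cat         O        E   (O−E)²/E
O           9        5      3.200
A          19       20      0.050
B          22       25      0.360
Sum = 3.61

3.61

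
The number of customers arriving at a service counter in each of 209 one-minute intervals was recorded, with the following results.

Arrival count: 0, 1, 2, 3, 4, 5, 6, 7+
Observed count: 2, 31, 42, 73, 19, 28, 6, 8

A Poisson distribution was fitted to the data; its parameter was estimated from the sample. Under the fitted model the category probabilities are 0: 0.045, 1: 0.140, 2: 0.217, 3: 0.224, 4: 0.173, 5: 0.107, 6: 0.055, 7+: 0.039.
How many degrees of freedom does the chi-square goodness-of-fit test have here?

6

There are k = 8 categories and 1 parameter estimated from the data, so df = 8 − 1 − 1 = 6.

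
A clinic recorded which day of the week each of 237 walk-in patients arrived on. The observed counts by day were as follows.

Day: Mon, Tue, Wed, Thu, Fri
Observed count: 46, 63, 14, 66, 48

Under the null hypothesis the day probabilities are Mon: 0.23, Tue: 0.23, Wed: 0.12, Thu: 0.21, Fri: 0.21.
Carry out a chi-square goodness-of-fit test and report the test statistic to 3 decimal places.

15.338

Expected counts E_i = n·p_i: 237×0.23 = 54.51, 237×0.23 = 54.51, 237×0.12 = 28.44, 237×0.21 = 49.77, 237×0.21 = 49.77.
cat         O        E   (O−E)²/E
Mon        46    54.51     1.3286
Tue        63    54.51     1.3223
Wed        14    28.44     7.3317
Thu        66    49.77     5.2926
Fri        48    49.77     0.0629
Sum = 15.338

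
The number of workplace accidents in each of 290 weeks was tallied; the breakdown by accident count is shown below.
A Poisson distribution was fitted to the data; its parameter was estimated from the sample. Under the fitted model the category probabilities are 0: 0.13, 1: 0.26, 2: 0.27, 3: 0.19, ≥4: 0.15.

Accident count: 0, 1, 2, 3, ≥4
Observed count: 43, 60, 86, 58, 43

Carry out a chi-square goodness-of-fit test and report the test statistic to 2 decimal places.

4.81

Expected counts E_i = n·p_i: 290×0.13 = 37.7, 290×0.26 = 75.4, 290×0.27 = 78.3, 290×0.19 = 55.1, 290×0.15 = 43.5.
χ² = (43−37.7)²/37.7 + (60−75.4)²/75.4 + (86−78.3)²/78.3 + (58−55.1)²/55.1 + (43−43.5)²/43.5
   = 0.745 + 3.145 + 0.757 + 0.153 + 0.006
Sum = 4.81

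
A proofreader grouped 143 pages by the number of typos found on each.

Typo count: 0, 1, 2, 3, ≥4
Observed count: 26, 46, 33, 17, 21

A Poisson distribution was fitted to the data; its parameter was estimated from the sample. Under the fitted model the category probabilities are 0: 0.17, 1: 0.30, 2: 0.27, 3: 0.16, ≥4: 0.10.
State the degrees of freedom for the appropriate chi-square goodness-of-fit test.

3

There are k = 5 categories and 1 parameter estimated from the data, so df = 5 − 1 − 1 = 3.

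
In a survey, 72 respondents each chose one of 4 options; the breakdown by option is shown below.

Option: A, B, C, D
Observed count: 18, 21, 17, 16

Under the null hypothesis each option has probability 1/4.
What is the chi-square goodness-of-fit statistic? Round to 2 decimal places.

Under H₀ each category has probability 1/4, so each expected count is 72/4 = 18.
χ² = (18−18)²/18 + (21−18)²/18 + (17−18)²/18 + (16−18)²/18
   = 0.000 + 0.500 + 0.056 + 0.222
Sum = 0.78

0.78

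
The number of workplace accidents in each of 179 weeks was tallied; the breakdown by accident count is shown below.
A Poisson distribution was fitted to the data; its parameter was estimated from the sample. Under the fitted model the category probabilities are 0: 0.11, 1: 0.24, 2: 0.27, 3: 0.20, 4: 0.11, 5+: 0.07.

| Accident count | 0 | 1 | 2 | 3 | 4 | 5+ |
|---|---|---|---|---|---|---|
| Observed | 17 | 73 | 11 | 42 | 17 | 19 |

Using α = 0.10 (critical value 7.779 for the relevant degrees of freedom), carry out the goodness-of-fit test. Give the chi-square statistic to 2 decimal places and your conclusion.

54.99; reject

Expected counts E_i = n·p_i: 179×0.11 = 19.69, 179×0.24 = 42.96, 179×0.27 = 48.33, 179×0.20 = 35.8, 179×0.11 = 19.69, 179×0.07 = 12.53.
χ² = (17−19.69)²/19.69 + (73−42.96)²/42.96 + (11−48.33)²/48.33 + (42−35.8)²/35.8 + (17−19.69)²/19.69 + (19−12.53)²/12.53
   = 0.368 + 21.006 + 28.834 + 1.074 + 0.368 + 3.341
Sum = 54.99
df = 4. Since 54.99 > 7.779, we reject H₀.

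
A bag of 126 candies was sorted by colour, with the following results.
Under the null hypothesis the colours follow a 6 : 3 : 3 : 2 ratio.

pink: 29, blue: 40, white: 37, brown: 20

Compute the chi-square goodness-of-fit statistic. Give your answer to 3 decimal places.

21.759

Ratio total = 14. Expected counts: 126×6/14 = 54, 126×3/14 = 27, 126×3/14 = 27, 126×2/14 = 18.
cat         O        E   (O−E)²/E
pink       29       54    11.5741
blue       40       27     6.2593
white      37       27     3.7037
brown      20       18     0.2222
Sum = 21.759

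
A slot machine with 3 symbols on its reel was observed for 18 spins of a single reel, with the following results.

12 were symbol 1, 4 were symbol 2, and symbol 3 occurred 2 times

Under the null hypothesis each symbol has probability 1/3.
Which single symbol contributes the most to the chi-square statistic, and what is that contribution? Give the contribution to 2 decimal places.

symbol 1, 6.00

Under H₀ each category has probability 1/3, so each expected count is 18/3 = 6.
symbol 1: (12 − 6)²/6 = 36/6 = 6.000
symbol 2: (4 − 6)²/6 = 4/6 = 0.667
symbol 3: (2 − 6)²/6 = 16/6 = 2.667
The largest term is for symbol 1: 6.00.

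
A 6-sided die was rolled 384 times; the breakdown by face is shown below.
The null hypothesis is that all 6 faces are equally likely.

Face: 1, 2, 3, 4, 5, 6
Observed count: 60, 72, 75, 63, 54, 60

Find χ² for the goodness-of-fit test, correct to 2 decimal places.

Expected count for each of the 6 categories: 384/6 = 64.
1: (60 − 64)²/64 = 16/64 = 0.250
2: (72 − 64)²/64 = 64/64 = 1.000
3: (75 − 64)²/64 = 121/64 = 1.891
4: (63 − 64)²/64 = 1/64 = 0.016
5: (54 − 64)²/64 = 100/64 = 1.563
6: (60 − 64)²/64 = 16/64 = 0.250
Sum = 4.97

4.97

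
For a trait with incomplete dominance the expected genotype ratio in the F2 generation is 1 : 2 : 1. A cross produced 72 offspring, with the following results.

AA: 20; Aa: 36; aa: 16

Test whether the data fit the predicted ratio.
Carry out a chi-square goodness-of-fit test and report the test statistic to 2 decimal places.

Ratio total = 4. Expected counts: 72×1/4 = 18, 72×2/4 = 36, 72×1/4 = 18.
AA: (20 − 18)²/18 = 4/18 = 0.222
Aa: (36 − 36)²/36 = 0/36 = 0.000
aa: (16 − 18)²/18 = 4/18 = 0.222
Sum = 0.44

0.44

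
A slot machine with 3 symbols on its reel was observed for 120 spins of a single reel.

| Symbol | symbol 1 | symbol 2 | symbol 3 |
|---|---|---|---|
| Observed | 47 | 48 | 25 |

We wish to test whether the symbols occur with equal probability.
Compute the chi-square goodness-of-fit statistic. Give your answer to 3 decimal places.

Under H₀ each category has probability 1/3, so each expected count is 120/3 = 40.
χ² = (47−40)²/40 + (48−40)²/40 + (25−40)²/40
   = 1.2250 + 1.6000 + 5.6250
Sum = 8.450

8.450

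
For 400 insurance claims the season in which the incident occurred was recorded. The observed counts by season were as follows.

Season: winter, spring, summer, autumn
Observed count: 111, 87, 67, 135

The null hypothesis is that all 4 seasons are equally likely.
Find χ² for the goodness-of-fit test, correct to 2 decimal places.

Expected count for each of the 4 categories: 400/4 = 100.
χ² = (111−100)²/100 + (87−100)²/100 + (67−100)²/100 + (135−100)²/100
   = 1.210 + 1.690 + 10.890 + 12.250
Sum = 26.04

26.04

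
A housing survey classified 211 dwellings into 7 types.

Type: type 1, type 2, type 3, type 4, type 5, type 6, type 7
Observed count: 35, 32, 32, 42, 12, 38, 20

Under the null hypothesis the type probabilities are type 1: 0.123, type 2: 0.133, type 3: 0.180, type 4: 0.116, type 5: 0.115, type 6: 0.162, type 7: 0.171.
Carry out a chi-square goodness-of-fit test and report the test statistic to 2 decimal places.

30.99

Expected counts E_i = n·p_i: 211×0.123 = 25.953, 211×0.133 = 28.063, 211×0.180 = 37.98, 211×0.116 = 24.476, 211×0.115 = 24.265, 211×0.162 = 34.182, 211×0.171 = 36.081.
type 1: (35 − 25.953)²/25.953 = 81.848209/25.953 = 3.154
type 2: (32 − 28.063)²/28.063 = 15.499969/28.063 = 0.552
type 3: (32 − 37.98)²/37.98 = 35.7604/37.98 = 0.942
type 4: (42 − 24.476)²/24.476 = 307.090576/24.476 = 12.547
type 5: (12 − 24.265)²/24.265 = 150.430225/24.265 = 6.199
type 6: (38 − 34.182)²/34.182 = 14.577124/34.182 = 0.426
type 7: (20 − 36.081)²/36.081 = 258.598561/36.081 = 7.167
Sum = 30.99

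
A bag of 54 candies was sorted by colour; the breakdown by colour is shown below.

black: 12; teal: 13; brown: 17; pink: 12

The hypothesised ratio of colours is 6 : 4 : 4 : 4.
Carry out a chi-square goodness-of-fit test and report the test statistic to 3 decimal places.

4.167

Ratio total = 18. Expected counts: 54×6/18 = 18, 54×4/18 = 12, 54×4/18 = 12, 54×4/18 = 12.
χ² = (12−18)²/18 + (13−12)²/12 + (17−12)²/12 + (12−12)²/12
   = 2.0000 + 0.0833 + 2.0833 + 0.0000
Sum = 4.167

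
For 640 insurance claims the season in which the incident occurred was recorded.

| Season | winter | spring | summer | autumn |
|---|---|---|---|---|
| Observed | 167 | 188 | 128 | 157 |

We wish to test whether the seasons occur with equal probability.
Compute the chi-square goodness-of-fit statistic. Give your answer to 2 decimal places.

Under H₀ each category has probability 1/4, so each expected count is 640/4 = 160.
cat         O        E   (O−E)²/E
winter    167      160      0.306
spring    188      160      4.900
summer    128      160      6.400
autumn    157      160      0.056
Sum = 11.66

11.66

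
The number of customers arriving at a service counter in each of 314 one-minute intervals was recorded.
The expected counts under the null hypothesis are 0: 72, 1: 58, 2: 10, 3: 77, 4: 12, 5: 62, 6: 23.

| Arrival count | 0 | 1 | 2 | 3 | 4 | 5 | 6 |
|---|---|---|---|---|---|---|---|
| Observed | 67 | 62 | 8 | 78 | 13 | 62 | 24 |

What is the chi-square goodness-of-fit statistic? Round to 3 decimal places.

cat         O        E   (O−E)²/E
0          67       72     0.3472
1          62       58     0.2759
2           8       10     0.4000
3          78       77     0.0130
4          13       12     0.0833
5          62       62     0.0000
6          24       23     0.0435
Sum = 1.163

1.163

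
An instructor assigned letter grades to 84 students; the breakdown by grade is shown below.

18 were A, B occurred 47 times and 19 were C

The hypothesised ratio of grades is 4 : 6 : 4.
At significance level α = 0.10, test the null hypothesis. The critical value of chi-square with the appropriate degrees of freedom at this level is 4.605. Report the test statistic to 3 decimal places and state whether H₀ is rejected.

5.903; reject

Ratio total = 14. Expected counts: 84×4/14 = 24, 84×6/14 = 36, 84×4/14 = 24.
A: (18 − 24)²/24 = 36/24 = 1.5000
B: (47 − 36)²/36 = 121/36 = 3.3611
C: (19 − 24)²/24 = 25/24 = 1.0417
Sum = 5.903
df = 2. Since 5.903 > 4.605, we reject H₀.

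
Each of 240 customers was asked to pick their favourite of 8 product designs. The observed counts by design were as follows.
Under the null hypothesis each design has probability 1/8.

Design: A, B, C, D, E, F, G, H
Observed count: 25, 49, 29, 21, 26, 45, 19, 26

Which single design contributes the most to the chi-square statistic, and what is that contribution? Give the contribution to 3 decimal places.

Under H₀ each category has probability 1/8, so each expected count is 240/8 = 30.
A: (25 − 30)²/30 = 25/30 = 0.8333
B: (49 − 30)²/30 = 361/30 = 12.0333
C: (29 − 30)²/30 = 1/30 = 0.0333
D: (21 − 30)²/30 = 81/30 = 2.7000
E: (26 − 30)²/30 = 16/30 = 0.5333
F: (45 − 30)²/30 = 225/30 = 7.5000
G: (19 − 30)²/30 = 121/30 = 4.0333
H: (26 − 30)²/30 = 16/30 = 0.5333
The largest term is for B: 12.033.

B, 12.033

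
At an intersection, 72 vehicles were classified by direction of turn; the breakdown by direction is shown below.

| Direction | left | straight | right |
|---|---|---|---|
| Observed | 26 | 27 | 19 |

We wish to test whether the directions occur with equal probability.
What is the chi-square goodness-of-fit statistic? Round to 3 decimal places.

Expected count for each of the 3 categories: 72/3 = 24.
χ² = (26−24)²/24 + (27−24)²/24 + (19−24)²/24
   = 0.1667 + 0.3750 + 1.0417
Sum = 1.583

1.583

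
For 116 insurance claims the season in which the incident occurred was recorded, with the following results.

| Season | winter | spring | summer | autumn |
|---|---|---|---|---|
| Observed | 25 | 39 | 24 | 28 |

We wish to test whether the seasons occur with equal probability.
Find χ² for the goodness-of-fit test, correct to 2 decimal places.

Under H₀ each category has probability 1/4, so each expected count is 116/4 = 29.
χ² = (25−29)²/29 + (39−29)²/29 + (24−29)²/29 + (28−29)²/29
   = 0.552 + 3.448 + 0.862 + 0.034
Sum = 4.90

4.90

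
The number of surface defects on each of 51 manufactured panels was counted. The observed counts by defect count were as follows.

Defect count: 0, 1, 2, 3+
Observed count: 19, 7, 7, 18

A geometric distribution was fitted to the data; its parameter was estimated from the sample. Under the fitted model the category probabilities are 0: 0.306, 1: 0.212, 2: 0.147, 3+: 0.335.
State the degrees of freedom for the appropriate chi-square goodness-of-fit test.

There are k = 4 categories and 1 parameter estimated from the data, so df = 4 − 1 − 1 = 2.

2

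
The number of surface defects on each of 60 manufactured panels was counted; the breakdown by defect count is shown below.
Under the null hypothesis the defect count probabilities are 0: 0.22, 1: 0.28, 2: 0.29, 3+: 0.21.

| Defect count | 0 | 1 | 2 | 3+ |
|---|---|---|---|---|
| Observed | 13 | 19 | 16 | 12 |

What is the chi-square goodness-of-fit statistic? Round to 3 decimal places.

0.432

Expected counts E_i = n·p_i: 60×0.22 = 13.2, 60×0.28 = 16.8, 60×0.29 = 17.4, 60×0.21 = 12.6.
cat         O        E   (O−E)²/E
0          13     13.2     0.0030
1          19     16.8     0.2881
2          16     17.4     0.1126
3+         12     12.6     0.0286
Sum = 0.432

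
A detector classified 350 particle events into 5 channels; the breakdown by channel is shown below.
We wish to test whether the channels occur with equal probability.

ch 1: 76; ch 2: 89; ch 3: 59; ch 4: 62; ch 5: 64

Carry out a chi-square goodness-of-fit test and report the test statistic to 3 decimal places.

Under H₀ each category has probability 1/5, so each expected count is 350/5 = 70.
χ² = (76−70)²/70 + (89−70)²/70 + (59−70)²/70 + (62−70)²/70 + (64−70)²/70
   = 0.5143 + 5.1571 + 1.7286 + 0.9143 + 0.5143
Sum = 8.829

8.829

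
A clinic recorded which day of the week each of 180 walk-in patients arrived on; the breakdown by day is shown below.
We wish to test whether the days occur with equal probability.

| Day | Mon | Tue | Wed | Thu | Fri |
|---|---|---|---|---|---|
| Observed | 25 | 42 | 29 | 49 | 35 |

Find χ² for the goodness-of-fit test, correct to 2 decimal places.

10.44

Expected count for each of the 5 categories: 180/5 = 36.
cat         O        E   (O−E)²/E
Mon        25       36      3.361
Tue        42       36      1.000
Wed        29       36      1.361
Thu        49       36      4.694
Fri        35       36      0.028
Sum = 10.44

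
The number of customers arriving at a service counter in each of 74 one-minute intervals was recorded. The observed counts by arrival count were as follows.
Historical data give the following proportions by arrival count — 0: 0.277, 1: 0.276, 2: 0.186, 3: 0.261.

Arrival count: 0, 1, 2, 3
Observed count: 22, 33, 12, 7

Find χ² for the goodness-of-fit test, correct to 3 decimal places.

15.931

Expected counts E_i = n·p_i: 74×0.277 = 20.498, 74×0.276 = 20.424, 74×0.186 = 13.764, 74×0.261 = 19.314.
χ² = (22−20.498)²/20.498 + (33−20.424)²/20.424 + (12−13.764)²/13.764 + (7−19.314)²/19.314
   = 0.1101 + 7.7436 + 0.2261 + 7.8510
Sum = 15.931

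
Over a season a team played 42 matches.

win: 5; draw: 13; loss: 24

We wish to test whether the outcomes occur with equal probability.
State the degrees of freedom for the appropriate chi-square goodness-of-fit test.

There are k = 3 categories and no parameters were estimated from the data, so df = 3 − 1 = 2.

2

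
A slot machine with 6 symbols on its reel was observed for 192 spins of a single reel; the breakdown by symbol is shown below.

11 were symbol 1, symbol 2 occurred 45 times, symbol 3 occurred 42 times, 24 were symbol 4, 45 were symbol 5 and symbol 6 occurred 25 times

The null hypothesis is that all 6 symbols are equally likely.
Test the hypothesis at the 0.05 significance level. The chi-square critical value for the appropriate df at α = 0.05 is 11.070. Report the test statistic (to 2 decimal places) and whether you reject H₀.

31.00; reject

Under H₀ each category has probability 1/6, so each expected count is 192/6 = 32.
cat           O        E   (O−E)²/E
symbol 1     11       32     13.781
symbol 2     45       32      5.281
symbol 3     42       32      3.125
symbol 4     24       32      2.000
symbol 5     45       32      5.281
symbol 6     25       32      1.531
Sum = 31.00
df = 5. Since 31.00 > 11.070, we reject H₀.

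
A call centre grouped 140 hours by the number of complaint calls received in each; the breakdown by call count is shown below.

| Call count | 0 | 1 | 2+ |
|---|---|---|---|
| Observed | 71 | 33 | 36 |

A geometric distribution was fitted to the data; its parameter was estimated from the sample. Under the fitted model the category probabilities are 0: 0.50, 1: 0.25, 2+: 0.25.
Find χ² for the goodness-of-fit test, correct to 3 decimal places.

Expected counts E_i = n·p_i: 140×0.50 = 70, 140×0.25 = 35, 140×0.25 = 35.
cat         O        E   (O−E)²/E
0          71       70     0.0143
1          33       35     0.1143
2+         36       35     0.0286
Sum = 0.157

0.157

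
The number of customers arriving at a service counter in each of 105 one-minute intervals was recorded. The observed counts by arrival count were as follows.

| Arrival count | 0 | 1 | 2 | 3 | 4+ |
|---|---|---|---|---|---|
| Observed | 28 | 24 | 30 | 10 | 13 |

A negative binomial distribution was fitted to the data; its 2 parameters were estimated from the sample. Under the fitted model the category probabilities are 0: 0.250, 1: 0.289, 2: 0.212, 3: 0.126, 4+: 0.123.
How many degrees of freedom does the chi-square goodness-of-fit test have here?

2

There are k = 5 categories and 2 parameters estimated from the data, so df = 5 − 1 − 2 = 2.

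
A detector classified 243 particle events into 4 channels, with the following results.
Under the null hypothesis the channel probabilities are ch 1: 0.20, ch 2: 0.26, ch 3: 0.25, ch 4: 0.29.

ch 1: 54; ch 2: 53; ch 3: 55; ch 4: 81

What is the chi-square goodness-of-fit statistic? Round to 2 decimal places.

4.36

Expected counts E_i = n·p_i: 243×0.20 = 48.6, 243×0.26 = 63.18, 243×0.25 = 60.75, 243×0.29 = 70.47.
cat         O        E   (O−E)²/E
ch 1       54     48.6      0.600
ch 2       53    63.18      1.640
ch 3       55    60.75      0.544
ch 4       81    70.47      1.573
Sum = 4.36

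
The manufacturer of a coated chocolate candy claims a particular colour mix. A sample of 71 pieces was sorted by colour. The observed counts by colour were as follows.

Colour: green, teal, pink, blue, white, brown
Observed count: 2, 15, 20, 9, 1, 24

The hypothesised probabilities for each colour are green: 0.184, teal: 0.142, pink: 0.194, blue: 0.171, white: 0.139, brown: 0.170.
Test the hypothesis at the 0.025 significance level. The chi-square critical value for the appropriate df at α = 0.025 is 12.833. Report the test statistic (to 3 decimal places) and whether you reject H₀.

Expected counts E_i = n·p_i: 71×0.184 = 13.064, 71×0.142 = 10.082, 71×0.194 = 13.774, 71×0.171 = 12.141, 71×0.139 = 9.869, 71×0.170 = 12.07.
green: (2 − 13.064)²/13.064 = 122.412096/13.064 = 9.3702
teal: (15 − 10.082)²/10.082 = 24.186724/10.082 = 2.3990
pink: (20 − 13.774)²/13.774 = 38.763076/13.774 = 2.8142
blue: (9 − 12.141)²/12.141 = 9.865881/12.141 = 0.8126
white: (1 − 9.869)²/9.869 = 78.659161/9.869 = 7.9703
brown: (24 − 12.07)²/12.07 = 142.3249/12.07 = 11.7916
Sum = 35.158
df = 5. Since 35.158 > 12.833, we reject H₀.

35.158; reject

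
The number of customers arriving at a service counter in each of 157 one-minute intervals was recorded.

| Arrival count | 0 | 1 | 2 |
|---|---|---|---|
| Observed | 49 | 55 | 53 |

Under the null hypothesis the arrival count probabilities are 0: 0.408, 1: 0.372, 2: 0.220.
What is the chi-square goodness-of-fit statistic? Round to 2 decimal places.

Expected counts E_i = n·p_i: 157×0.408 = 64.056, 157×0.372 = 58.404, 157×0.220 = 34.54.
0: (49 − 64.056)²/64.056 = 226.683136/64.056 = 3.539
1: (55 − 58.404)²/58.404 = 11.587216/58.404 = 0.198
2: (53 − 34.54)²/34.54 = 340.7716/34.54 = 9.866
Sum = 13.60

13.60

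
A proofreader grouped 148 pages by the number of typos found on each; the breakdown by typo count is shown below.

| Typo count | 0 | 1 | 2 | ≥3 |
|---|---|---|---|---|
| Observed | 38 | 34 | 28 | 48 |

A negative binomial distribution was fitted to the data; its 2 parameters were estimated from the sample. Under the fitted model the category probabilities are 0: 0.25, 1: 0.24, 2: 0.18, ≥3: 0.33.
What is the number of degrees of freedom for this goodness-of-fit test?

There are k = 4 categories and 2 parameters estimated from the data, so df = 4 − 1 − 2 = 1.

1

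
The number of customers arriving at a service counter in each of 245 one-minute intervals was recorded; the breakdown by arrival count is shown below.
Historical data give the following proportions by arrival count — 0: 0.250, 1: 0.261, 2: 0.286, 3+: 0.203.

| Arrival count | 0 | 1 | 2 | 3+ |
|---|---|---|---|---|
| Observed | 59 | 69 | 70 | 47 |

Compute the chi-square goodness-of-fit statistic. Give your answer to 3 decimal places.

0.633

Expected counts E_i = n·p_i: 245×0.250 = 61.25, 245×0.261 = 63.945, 245×0.286 = 70.07, 245×0.203 = 49.735.
cat         O        E   (O−E)²/E
0          59    61.25     0.0827
1          69   63.945     0.3996
2          70    70.07     0.0001
3+         47   49.735     0.1504
Sum = 0.633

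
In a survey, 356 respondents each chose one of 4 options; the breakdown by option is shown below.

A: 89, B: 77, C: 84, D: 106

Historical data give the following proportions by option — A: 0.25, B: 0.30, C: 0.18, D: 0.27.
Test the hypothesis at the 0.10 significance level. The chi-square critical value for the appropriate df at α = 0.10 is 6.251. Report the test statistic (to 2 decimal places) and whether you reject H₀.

Expected counts E_i = n·p_i: 356×0.25 = 89, 356×0.30 = 106.8, 356×0.18 = 64.08, 356×0.27 = 96.12.
χ² = (89−89)²/89 + (77−106.8)²/106.8 + (84−64.08)²/64.08 + (106−96.12)²/96.12
   = 0.000 + 8.315 + 6.192 + 1.016
Sum = 15.52
df = 3. Since 15.52 > 6.251, we reject H₀.

15.52; reject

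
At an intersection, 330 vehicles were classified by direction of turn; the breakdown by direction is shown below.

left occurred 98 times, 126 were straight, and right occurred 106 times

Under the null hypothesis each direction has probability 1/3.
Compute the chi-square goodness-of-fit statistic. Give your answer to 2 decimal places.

Expected count for each of the 3 categories: 330/3 = 110.
left: (98 − 110)²/110 = 144/110 = 1.309
straight: (126 − 110)²/110 = 256/110 = 2.327
right: (106 − 110)²/110 = 16/110 = 0.145
Sum = 3.78

3.78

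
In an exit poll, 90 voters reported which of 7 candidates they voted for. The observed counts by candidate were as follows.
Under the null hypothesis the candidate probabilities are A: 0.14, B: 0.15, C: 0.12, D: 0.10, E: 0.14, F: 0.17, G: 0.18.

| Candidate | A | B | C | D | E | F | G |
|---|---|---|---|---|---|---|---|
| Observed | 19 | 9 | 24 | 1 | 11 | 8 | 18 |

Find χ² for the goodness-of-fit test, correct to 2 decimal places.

31.88

Expected counts E_i = n·p_i: 90×0.14 = 12.6, 90×0.15 = 13.5, 90×0.12 = 10.8, 90×0.10 = 9, 90×0.14 = 12.6, 90×0.17 = 15.3, 90×0.18 = 16.2.
χ² = (19−12.6)²/12.6 + (9−13.5)²/13.5 + (24−10.8)²/10.8 + (1−9)²/9 + (11−12.6)²/12.6 + (8−15.3)²/15.3 + (18−16.2)²/16.2
   = 3.251 + 1.500 + 16.133 + 7.111 + 0.203 + 3.483 + 0.200
Sum = 31.88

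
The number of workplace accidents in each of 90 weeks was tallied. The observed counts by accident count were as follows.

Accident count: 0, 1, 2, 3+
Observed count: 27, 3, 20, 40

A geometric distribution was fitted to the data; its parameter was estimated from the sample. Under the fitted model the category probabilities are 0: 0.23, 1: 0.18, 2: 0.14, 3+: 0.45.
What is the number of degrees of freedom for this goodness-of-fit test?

2

There are k = 4 categories and 1 parameter estimated from the data, so df = 4 − 1 − 1 = 2.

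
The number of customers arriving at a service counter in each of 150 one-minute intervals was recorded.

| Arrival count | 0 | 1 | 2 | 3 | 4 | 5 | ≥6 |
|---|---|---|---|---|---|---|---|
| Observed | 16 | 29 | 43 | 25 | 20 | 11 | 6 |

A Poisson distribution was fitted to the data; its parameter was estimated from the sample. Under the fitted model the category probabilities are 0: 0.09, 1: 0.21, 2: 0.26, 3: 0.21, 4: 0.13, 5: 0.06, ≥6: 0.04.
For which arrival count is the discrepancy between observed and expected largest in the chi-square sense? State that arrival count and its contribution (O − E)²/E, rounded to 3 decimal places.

3, 1.341

Expected counts E_i = n·p_i: 150×0.09 = 13.5, 150×0.21 = 31.5, 150×0.26 = 39, 150×0.21 = 31.5, 150×0.13 = 19.5, 150×0.06 = 9, 150×0.04 = 6.
χ² = (16−13.5)²/13.5 + (29−31.5)²/31.5 + (43−39)²/39 + (25−31.5)²/31.5 + (20−19.5)²/19.5 + (11−9)²/9 + (6−6)²/6
   = 0.4630 + 0.1984 + 0.4103 + 1.3413 + 0.0128 + 0.4444 + 0.0000
The largest term is for 3: 1.341.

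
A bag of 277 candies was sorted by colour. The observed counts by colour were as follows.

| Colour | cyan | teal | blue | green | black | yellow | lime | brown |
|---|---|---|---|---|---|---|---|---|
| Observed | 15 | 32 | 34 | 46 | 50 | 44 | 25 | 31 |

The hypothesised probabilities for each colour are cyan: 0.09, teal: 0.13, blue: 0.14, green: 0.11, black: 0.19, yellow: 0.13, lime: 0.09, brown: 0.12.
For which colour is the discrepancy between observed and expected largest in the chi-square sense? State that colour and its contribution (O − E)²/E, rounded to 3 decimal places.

Expected counts E_i = n·p_i: 277×0.09 = 24.93, 277×0.13 = 36.01, 277×0.14 = 38.78, 277×0.11 = 30.47, 277×0.19 = 52.63, 277×0.13 = 36.01, 277×0.09 = 24.93, 277×0.12 = 33.24.
cat         O        E   (O−E)²/E
cyan       15    24.93     3.9553
teal       32    36.01     0.4465
blue       34    38.78     0.5892
green      46    30.47     7.9154
black      50    52.63     0.1314
yellow     44    36.01     1.7728
lime       25    24.93     0.0002
brown      31    33.24     0.1510
The largest term is for green: 7.915.

green, 7.915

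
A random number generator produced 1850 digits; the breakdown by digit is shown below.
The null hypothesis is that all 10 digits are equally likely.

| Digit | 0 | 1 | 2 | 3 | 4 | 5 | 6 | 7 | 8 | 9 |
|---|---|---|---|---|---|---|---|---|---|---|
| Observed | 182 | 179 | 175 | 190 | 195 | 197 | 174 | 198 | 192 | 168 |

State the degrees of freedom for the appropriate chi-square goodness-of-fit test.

There are k = 10 categories and no parameters were estimated from the data, so df = 10 − 1 = 9.

9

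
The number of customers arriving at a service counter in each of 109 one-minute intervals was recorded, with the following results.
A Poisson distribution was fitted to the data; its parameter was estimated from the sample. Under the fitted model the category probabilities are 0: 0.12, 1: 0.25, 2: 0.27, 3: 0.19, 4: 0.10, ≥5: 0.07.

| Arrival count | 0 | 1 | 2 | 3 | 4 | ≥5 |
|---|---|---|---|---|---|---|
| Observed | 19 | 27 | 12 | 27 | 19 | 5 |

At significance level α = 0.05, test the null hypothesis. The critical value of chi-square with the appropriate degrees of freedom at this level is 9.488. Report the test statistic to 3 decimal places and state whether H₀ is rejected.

Expected counts E_i = n·p_i: 109×0.12 = 13.08, 109×0.25 = 27.25, 109×0.27 = 29.43, 109×0.19 = 20.71, 109×0.10 = 10.9, 109×0.07 = 7.63.
cat         O        E   (O−E)²/E
0          19    13.08     2.6794
1          27    27.25     0.0023
2          12    29.43    10.3230
3          27    20.71     1.9104
4          19     10.9     6.0193
≥5          5     7.63     0.9065
Sum = 21.841
df = 4. Since 21.841 > 9.488, we reject H₀.

21.841; reject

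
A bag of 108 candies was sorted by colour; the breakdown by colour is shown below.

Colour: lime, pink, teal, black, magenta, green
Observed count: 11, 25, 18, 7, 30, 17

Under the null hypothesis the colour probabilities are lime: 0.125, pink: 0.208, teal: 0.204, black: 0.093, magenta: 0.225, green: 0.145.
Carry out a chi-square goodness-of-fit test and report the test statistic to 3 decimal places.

Expected counts E_i = n·p_i: 108×0.125 = 13.5, 108×0.208 = 22.464, 108×0.204 = 22.032, 108×0.093 = 10.044, 108×0.225 = 24.3, 108×0.145 = 15.66.
cat          O        E   (O−E)²/E
lime        11     13.5     0.4630
pink        25   22.464     0.2863
teal        18   22.032     0.7379
black        7   10.044     0.9225
magenta     30     24.3     1.3370
green       17    15.66     0.1147
Sum = 3.861

3.861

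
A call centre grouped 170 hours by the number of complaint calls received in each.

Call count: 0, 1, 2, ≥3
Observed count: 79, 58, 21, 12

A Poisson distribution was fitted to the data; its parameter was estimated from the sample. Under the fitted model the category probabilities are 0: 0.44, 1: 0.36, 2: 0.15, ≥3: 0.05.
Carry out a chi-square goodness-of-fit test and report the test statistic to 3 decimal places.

2.638

Expected counts E_i = n·p_i: 170×0.44 = 74.8, 170×0.36 = 61.2, 170×0.15 = 25.5, 170×0.05 = 8.5.
cat         O        E   (O−E)²/E
0          79     74.8     0.2358
1          58     61.2     0.1673
2          21     25.5     0.7941
≥3         12      8.5     1.4412
Sum = 2.638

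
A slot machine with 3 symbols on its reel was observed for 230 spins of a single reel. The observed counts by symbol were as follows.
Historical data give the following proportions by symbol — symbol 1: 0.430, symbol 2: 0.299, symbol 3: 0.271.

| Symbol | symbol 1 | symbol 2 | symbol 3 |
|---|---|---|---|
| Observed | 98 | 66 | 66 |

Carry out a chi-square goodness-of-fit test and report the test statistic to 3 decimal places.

Expected counts E_i = n·p_i: 230×0.430 = 98.9, 230×0.299 = 68.77, 230×0.271 = 62.33.
symbol 1: (98 − 98.9)²/98.9 = 0.81/98.9 = 0.0082
symbol 2: (66 − 68.77)²/68.77 = 7.6729/68.77 = 0.1116
symbol 3: (66 − 62.33)²/62.33 = 13.4689/62.33 = 0.2161
Sum = 0.336

0.336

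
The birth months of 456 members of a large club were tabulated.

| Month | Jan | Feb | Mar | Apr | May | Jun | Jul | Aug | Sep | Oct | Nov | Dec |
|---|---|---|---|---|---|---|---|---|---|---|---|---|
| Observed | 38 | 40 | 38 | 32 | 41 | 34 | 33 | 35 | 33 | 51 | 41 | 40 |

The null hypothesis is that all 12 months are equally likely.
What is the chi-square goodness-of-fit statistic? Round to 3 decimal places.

Expected count for each of the 12 categories: 456/12 = 38.
cat         O        E   (O−E)²/E
Jan        38       38     0.0000
Feb        40       38     0.1053
Mar        38       38     0.0000
Apr        32       38     0.9474
May        41       38     0.2368
Jun        34       38     0.4211
Jul        33       38     0.6579
Aug        35       38     0.2368
Sep        33       38     0.6579
Oct        51       38     4.4474
Nov        41       38     0.2368
Dec        40       38     0.1053
Sum = 8.053

8.053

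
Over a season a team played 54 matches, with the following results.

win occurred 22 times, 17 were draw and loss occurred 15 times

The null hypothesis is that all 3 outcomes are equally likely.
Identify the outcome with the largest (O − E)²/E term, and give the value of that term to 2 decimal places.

Expected count for each of the 3 categories: 54/3 = 18.
win: (22 − 18)²/18 = 16/18 = 0.889
draw: (17 − 18)²/18 = 1/18 = 0.056
loss: (15 − 18)²/18 = 9/18 = 0.500
The largest term is for win: 0.89.

win, 0.89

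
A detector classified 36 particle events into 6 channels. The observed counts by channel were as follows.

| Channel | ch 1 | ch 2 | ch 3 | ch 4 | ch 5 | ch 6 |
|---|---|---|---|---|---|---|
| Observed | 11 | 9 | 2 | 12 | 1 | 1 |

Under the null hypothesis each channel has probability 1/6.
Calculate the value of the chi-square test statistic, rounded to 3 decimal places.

Under H₀ each category has probability 1/6, so each expected count is 36/6 = 6.
ch 1: (11 − 6)²/6 = 25/6 = 4.1667
ch 2: (9 − 6)²/6 = 9/6 = 1.5000
ch 3: (2 − 6)²/6 = 16/6 = 2.6667
ch 4: (12 − 6)²/6 = 36/6 = 6.0000
ch 5: (1 − 6)²/6 = 25/6 = 4.1667
ch 6: (1 − 6)²/6 = 25/6 = 4.1667
Sum = 22.667

22.667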